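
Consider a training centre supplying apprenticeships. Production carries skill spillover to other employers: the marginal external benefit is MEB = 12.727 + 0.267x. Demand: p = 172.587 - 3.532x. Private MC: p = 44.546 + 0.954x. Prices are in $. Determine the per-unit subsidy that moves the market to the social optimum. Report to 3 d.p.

Social marginal cost = private MC − MEB = 31.819 + 0.687x.
Set SMC = demand: 31.819 + 0.687x = 172.587 - 3.532x → x* = 33.3653.
The Pigouvian subsidy equals MEB at x*: 12.727 + 0.267×33.3653 = 21.6355.

subsidy = $21.636 per unit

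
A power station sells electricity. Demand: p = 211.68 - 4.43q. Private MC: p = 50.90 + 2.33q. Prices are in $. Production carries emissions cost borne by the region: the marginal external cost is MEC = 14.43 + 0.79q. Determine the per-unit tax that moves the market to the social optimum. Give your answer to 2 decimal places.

tax = $29.74 per unit

Social marginal cost = private MC + MEC = 65.33 + 3.12q.
Set SMC = demand: 65.33 + 3.12q = 211.68 - 4.43q → q* = 19.3841.
The Pigouvian tax equals MEC at q*: 14.43 + 0.79×19.3841 = 29.7434.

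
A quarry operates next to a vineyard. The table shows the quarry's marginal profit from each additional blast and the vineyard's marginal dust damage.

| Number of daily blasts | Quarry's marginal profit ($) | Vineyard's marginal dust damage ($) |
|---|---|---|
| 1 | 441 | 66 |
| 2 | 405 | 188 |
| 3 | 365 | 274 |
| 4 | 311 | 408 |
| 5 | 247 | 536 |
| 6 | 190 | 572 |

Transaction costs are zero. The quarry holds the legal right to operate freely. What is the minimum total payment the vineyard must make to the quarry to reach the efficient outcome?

$748

Left alone the quarry would choose level 6 (marginal profit stays positive).
Efficient level: k* = 3 (marginal profit ≥ marginal dust damage through 3).
The vineyard must at least cover the quarry's forgone profit from cutting 6→3: 311 + 247 + 190 = 748.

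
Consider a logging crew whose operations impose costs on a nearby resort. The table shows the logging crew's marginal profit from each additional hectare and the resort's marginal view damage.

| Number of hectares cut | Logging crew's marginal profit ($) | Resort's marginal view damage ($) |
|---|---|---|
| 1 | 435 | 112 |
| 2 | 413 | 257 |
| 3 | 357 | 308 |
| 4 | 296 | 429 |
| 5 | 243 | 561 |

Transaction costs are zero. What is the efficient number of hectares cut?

3

Bargaining reaches the level where marginal profit last exceeds marginal view damage.
That holds through level 3 (357 ≥ 308) but not at 4 (296 < 429).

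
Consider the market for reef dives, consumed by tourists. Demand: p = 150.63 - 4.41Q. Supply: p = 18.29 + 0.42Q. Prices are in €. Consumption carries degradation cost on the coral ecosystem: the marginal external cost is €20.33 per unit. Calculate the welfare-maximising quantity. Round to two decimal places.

Q* = 23.19

Social marginal benefit = demand − MEC = 130.30 - 4.41Q.
Set SMB = MC: 130.30 - 4.41Q = 18.29 + 0.42Q → Q* = 23.1905.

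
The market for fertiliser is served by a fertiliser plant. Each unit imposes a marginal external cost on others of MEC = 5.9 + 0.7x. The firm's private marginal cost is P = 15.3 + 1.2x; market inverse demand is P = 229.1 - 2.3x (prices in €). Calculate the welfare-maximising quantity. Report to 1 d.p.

Social marginal cost = private MC + MEC = 21.2 + 1.9x.
Set SMC = demand: 21.2 + 1.9x = 229.1 - 2.3x → x* = 49.5000.

x* = 49.5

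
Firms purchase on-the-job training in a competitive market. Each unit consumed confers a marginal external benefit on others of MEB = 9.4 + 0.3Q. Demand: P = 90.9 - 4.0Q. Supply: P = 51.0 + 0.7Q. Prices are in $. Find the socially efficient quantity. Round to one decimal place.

Q* = 11.2

Social marginal benefit = demand + MEB = 100.3 - 3.7Q.
Set SMB = MC: 100.3 - 3.7Q = 51.0 + 0.7Q → Q* = 11.2045.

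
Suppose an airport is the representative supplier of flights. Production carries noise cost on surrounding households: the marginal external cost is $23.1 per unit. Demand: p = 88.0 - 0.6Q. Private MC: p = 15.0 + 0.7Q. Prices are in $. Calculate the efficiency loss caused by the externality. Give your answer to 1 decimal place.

DWL = $205.2

Market equilibrium (private): 15.0 + 0.7Q = 88.0 - 0.6Q → Q_m = 56.1538.
Social marginal cost = private MC + MEC = 38.1 + 0.7Q.
Set SMC = demand: 38.1 + 0.7Q = 88.0 - 0.6Q → Q* = 38.3846.
The loss is the area between SMC and demand from Q* to Q_m; with linear curves that's a triangle of height MEC(Q_m).
DWL = ½ × 17.7692 × 23.1000 = 205.2343.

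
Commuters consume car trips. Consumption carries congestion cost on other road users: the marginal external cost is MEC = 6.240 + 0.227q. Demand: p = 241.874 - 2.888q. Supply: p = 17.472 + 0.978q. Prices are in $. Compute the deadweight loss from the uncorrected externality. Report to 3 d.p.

DWL = $46.053

Market equilibrium (private): 17.472 + 0.978q = 241.874 - 2.888q → q_m = 58.0450.
Social marginal benefit = demand − MEC = 235.634 - 3.115q.
Set SMB = MC: 235.634 - 3.115q = 17.472 + 0.978q → q* = 53.3012.
The welfare-loss triangle has base |q_m − q*| and height MEC(q_m) (the vertical gap between SMB and MC is zero at q* and MEC at q_m).
DWL = ½ × 4.7438 × 19.4162 = 46.0533.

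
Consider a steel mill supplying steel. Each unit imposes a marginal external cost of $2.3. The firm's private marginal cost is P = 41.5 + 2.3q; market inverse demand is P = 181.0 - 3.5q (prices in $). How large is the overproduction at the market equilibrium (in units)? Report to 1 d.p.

0.4 units

Market equilibrium (private): 41.5 + 2.3q = 181.0 - 3.5q → q_m = 24.0517.
Social marginal cost = private MC + MEC = 43.8 + 2.3q.
Set SMC = demand: 43.8 + 2.3q = 181.0 - 3.5q → q* = 23.6552.
Gap = |24.0517 − 23.6552| = 0.3965.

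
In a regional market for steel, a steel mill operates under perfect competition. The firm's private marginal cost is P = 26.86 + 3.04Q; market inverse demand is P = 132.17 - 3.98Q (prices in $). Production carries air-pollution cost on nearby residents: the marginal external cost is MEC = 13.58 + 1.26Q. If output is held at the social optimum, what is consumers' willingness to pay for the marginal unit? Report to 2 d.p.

P = $88.08

Social marginal cost = private MC + MEC = 40.44 + 4.30Q.
Set SMC = demand: 40.44 + 4.30Q = 132.17 - 3.98Q → Q* = 11.0785.
Consumer price on the demand curve at Q*: 132.17 − 3.98×11.0785 = 88.0776.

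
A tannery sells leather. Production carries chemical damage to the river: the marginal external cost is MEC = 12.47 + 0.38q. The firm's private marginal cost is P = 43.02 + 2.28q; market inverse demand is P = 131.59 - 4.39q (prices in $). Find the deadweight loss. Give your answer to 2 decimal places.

Market equilibrium (private): 43.02 + 2.28q = 131.59 - 4.39q → q_m = 13.2789.
Social marginal cost = private MC + MEC = 55.49 + 2.66q.
Set SMC = demand: 55.49 + 2.66q = 131.59 - 4.39q → q* = 10.7943.
The welfare-loss triangle has base |q_m − q*| and height MEC(q_m) (the vertical gap between SMC and demand is zero at q* and MEC at q_m).
DWL = ½ × 2.4846 × 17.5160 = 21.7601.

DWL = $21.76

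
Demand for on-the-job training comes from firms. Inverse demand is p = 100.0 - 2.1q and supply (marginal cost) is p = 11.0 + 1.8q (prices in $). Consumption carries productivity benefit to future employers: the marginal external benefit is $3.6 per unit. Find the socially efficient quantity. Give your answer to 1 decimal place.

Social marginal benefit = demand + MEB = 103.6 - 2.1q.
Set SMB = MC: 103.6 - 2.1q = 11.0 + 1.8q → q* = 23.7436.

q* = 23.7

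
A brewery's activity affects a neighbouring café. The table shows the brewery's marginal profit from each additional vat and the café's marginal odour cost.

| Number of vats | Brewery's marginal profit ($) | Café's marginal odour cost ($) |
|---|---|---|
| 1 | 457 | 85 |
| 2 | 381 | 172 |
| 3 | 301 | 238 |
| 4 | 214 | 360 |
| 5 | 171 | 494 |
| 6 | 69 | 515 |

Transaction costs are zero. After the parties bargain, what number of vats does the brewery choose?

Bargaining reaches the level where marginal profit last exceeds marginal odour cost.
That holds through level 3 (301 ≥ 238) but not at 4 (214 < 360).

3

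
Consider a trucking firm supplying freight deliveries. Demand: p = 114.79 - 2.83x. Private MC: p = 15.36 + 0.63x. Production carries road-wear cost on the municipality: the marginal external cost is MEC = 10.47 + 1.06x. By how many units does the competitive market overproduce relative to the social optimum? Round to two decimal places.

9.06 units

Market equilibrium (private): 15.36 + 0.63x = 114.79 - 2.83x → x_m = 28.7370.
Social marginal cost = private MC + MEC = 25.83 + 1.69x.
Set SMC = demand: 25.83 + 1.69x = 114.79 - 2.83x → x* = 19.6814.
Gap = |28.7370 − 19.6814| = 9.0556.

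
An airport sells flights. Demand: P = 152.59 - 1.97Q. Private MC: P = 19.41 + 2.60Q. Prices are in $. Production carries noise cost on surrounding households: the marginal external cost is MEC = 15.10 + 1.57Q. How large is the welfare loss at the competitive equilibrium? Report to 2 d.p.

Market equilibrium (private): 19.41 + 2.60Q = 152.59 - 1.97Q → Q_m = 29.1422.
Social marginal cost = private MC + MEC = 34.51 + 4.17Q.
Set SMC = demand: 34.51 + 4.17Q = 152.59 - 1.97Q → Q* = 19.2313.
Between Q* and Q_m the wedge SMC − demand runs linearly from 0 to MEC(Q_m), so the loss is a triangle.
DWL = ½ × 9.9109 × 60.8533 = 301.5555.

DWL = $301.56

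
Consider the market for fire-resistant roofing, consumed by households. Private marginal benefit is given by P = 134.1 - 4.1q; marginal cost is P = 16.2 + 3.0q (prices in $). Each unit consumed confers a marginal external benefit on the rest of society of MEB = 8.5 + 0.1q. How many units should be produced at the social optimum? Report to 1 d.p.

Social marginal benefit = demand + MEB = 142.6 - 4.0q.
Set SMB = MC: 142.6 - 4.0q = 16.2 + 3.0q → q* = 18.0571.

q* = 18.1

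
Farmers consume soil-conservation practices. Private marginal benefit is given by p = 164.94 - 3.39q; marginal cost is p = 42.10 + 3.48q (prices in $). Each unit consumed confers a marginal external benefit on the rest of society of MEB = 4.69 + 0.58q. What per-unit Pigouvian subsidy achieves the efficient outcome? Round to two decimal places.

subsidy = $16.45 per unit

Social marginal benefit = demand + MEB = 169.63 - 2.81q.
Set SMB = MC: 169.63 - 2.81q = 42.10 + 3.48q → q* = 20.2750.
The Pigouvian subsidy equals MEB at q*: 4.69 + 0.58×20.2750 = 16.4495.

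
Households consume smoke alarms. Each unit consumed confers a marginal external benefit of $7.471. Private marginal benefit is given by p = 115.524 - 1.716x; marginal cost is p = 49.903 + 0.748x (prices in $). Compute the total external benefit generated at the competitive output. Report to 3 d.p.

Market equilibrium (private): 49.903 + 0.748x = 115.524 - 1.716x → x_m = 26.6319.
Total external benefit = MEB × x_m = 7.471 × 26.6319 = 198.9669.

$198.967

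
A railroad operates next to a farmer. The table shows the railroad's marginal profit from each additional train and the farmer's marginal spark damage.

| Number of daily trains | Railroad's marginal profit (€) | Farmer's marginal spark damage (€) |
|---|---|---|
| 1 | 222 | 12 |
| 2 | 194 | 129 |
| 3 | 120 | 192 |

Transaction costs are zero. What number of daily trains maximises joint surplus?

Bargaining reaches the level where marginal profit last exceeds marginal spark damage.
That holds through level 2 (194 ≥ 129) but not at 3 (120 < 192).

2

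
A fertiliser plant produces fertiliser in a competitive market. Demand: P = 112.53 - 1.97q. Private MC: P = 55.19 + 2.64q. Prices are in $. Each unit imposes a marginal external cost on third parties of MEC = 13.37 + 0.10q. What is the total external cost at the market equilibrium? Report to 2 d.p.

$174.03

Market equilibrium (private): 55.19 + 2.64q = 112.53 - 1.97q → q_m = 12.4382.
Total external cost = ∫₀^{q_m} (13.37 + 0.10q) dq = 13.37×12.4382 + ½×0.10×12.4382² = 174.0342.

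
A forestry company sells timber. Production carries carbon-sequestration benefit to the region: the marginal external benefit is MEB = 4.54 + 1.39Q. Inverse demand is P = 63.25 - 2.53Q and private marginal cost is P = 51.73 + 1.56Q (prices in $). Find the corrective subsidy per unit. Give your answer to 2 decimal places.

Social marginal cost = private MC − MEB = 47.19 + 0.17Q.
Set SMC = demand: 47.19 + 0.17Q = 63.25 - 2.53Q → Q* = 5.9481.
The Pigouvian subsidy equals MEB at Q*: 4.54 + 1.39×5.9481 = 12.8079.

subsidy = $12.81 per unit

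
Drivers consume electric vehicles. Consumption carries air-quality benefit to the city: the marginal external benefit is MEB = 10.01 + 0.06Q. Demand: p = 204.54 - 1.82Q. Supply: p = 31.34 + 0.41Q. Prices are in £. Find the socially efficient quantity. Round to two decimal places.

Q* = 84.43

Social marginal benefit = demand + MEB = 214.55 - 1.76Q.
Set SMB = MC: 214.55 - 1.76Q = 31.34 + 0.41Q → Q* = 84.4286.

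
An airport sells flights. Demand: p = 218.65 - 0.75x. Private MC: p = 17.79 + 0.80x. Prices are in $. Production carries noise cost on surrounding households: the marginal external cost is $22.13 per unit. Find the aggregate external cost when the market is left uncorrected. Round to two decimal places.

Market equilibrium (private): 17.79 + 0.80x = 218.65 - 0.75x → x_m = 129.5871.
Total external cost = MEC × x_m = 22.13 × 129.5871 = 2867.7625.

$2867.76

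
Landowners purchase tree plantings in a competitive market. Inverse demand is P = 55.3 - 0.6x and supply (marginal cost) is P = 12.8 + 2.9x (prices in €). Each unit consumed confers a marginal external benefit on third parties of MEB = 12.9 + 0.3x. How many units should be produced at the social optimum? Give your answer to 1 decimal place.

x* = 17.3

Social marginal benefit = demand + MEB = 68.2 - 0.3x.
Set SMB = MC: 68.2 - 0.3x = 12.8 + 2.9x → x* = 17.3125.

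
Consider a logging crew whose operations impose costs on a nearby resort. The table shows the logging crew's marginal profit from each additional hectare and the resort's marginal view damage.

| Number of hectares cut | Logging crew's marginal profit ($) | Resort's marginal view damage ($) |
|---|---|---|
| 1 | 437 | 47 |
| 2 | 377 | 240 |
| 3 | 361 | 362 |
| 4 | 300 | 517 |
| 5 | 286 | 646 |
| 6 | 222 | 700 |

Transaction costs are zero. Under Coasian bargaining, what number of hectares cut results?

2

Bargaining reaches the level where marginal profit last exceeds marginal view damage.
That holds through level 2 (377 ≥ 240) but not at 3 (361 < 362).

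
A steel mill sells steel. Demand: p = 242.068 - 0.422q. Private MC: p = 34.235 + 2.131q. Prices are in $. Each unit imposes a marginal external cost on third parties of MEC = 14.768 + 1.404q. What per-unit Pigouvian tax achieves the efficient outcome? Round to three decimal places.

Social marginal cost = private MC + MEC = 49.003 + 3.535q.
Set SMC = demand: 49.003 + 3.535q = 242.068 - 0.422q → q* = 48.7908.
The Pigouvian tax equals MEC at q*: 14.768 + 1.404×48.7908 = 83.2703.

tax = $83.270 per unit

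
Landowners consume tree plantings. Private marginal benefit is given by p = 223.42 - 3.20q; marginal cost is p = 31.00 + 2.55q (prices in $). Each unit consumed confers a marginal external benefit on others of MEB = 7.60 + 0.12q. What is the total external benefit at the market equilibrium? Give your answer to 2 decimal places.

Market equilibrium (private): 31.00 + 2.55q = 223.42 - 3.20q → q_m = 33.4643.
Total external benefit = ∫₀^{q_m} (7.60 + 0.12q) dq = 7.60×33.4643 + ½×0.12×33.4643² = 321.5202.

$321.52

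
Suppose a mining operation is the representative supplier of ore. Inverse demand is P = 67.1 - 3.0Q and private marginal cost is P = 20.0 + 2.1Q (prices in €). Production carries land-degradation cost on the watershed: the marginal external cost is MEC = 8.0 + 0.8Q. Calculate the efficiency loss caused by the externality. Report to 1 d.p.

DWL = €20.1

Market equilibrium (private): 20.0 + 2.1Q = 67.1 - 3.0Q → Q_m = 9.2353.
Social marginal cost = private MC + MEC = 28.0 + 2.9Q.
Set SMC = demand: 28.0 + 2.9Q = 67.1 - 3.0Q → Q* = 6.6271.
Height of the DWL triangle at Q_m is SMC(Q_m) − demand(Q_m) = MEC(Q_m) = 15.3882.
DWL = ½ × 2.6082 × 15.3882 = 20.0678.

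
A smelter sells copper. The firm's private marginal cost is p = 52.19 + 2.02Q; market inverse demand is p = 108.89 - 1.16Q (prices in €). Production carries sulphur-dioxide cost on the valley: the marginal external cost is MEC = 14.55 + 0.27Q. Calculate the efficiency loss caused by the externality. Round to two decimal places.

Market equilibrium (private): 52.19 + 2.02Q = 108.89 - 1.16Q → Q_m = 17.8302.
Social marginal cost = private MC + MEC = 66.74 + 2.29Q.
Set SMC = demand: 66.74 + 2.29Q = 108.89 - 1.16Q → Q* = 12.2174.
The welfare-loss triangle has base |Q_m − Q*| and height MEC(Q_m) (the vertical gap between SMC and demand is zero at Q* and MEC at Q_m).
DWL = ½ × 5.6128 × 19.3642 = 54.3437.

DWL = €54.34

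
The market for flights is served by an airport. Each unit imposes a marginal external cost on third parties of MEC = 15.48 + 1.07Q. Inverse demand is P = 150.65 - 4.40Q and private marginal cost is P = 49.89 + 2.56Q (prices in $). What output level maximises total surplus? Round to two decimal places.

Social marginal cost = private MC + MEC = 65.37 + 3.63Q.
Set SMC = demand: 65.37 + 3.63Q = 150.65 - 4.40Q → Q* = 10.6202.

Q* = 10.62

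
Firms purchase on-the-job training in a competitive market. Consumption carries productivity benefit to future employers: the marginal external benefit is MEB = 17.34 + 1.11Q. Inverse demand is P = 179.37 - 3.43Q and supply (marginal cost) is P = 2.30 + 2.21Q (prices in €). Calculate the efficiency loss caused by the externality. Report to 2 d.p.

Market equilibrium (private): 2.30 + 2.21Q = 179.37 - 3.43Q → Q_m = 31.3954.
Social marginal benefit = demand + MEB = 196.71 - 2.32Q.
Set SMB = MC: 196.71 - 2.32Q = 2.30 + 2.21Q → Q* = 42.9161.
The loss is the area between SMB and MC from Q* to Q_m; with linear curves that's a triangle of height MEB(Q_m).
DWL = ½ × 11.5207 × 52.1889 = 300.6263.

DWL = €300.63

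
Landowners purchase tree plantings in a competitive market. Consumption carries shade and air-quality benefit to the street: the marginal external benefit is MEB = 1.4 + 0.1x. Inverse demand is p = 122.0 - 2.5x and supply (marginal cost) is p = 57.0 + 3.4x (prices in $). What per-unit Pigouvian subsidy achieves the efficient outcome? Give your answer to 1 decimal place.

Social marginal benefit = demand + MEB = 123.4 - 2.4x.
Set SMB = MC: 123.4 - 2.4x = 57.0 + 3.4x → x* = 11.4483.
The Pigouvian subsidy equals MEB at x*: 1.4 + 0.1×11.4483 = 2.5448.

subsidy = $2.5 per unit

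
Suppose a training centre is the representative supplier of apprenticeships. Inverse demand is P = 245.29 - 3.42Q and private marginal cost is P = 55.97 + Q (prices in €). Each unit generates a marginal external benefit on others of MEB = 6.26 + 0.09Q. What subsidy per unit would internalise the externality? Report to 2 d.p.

subsidy = €10.33 per unit

Social marginal cost = private MC − MEB = 49.71 + 0.91Q.
Set SMC = demand: 49.71 + 0.91Q = 245.29 - 3.42Q → Q* = 45.1686.
The Pigouvian subsidy equals MEB at Q*: 6.26 + 0.09×45.1686 = 10.3252.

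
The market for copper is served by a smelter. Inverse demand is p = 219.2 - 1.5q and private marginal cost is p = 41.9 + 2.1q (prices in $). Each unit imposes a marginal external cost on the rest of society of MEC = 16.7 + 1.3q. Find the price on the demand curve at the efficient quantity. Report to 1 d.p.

P = $170.0

Social marginal cost = private MC + MEC = 58.6 + 3.4q.
Set SMC = demand: 58.6 + 3.4q = 219.2 - 1.5q → q* = 32.7755.
Consumer price on the demand curve at q*: 219.2 − 1.5×32.7755 = 170.0368.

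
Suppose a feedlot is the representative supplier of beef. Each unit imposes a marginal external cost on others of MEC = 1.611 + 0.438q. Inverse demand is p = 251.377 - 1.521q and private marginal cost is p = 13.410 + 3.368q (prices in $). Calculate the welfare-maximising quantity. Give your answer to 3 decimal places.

Social marginal cost = private MC + MEC = 15.021 + 3.806q.
Set SMC = demand: 15.021 + 3.806q = 251.377 - 1.521q → q* = 44.3694.

q* = 44.369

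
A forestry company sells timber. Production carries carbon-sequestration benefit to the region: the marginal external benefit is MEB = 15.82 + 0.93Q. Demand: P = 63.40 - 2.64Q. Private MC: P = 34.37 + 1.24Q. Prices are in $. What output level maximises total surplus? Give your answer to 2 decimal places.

Social marginal cost = private MC − MEB = 18.55 + 0.31Q.
Set SMC = demand: 18.55 + 0.31Q = 63.40 - 2.64Q → Q* = 15.2034.

Q* = 15.20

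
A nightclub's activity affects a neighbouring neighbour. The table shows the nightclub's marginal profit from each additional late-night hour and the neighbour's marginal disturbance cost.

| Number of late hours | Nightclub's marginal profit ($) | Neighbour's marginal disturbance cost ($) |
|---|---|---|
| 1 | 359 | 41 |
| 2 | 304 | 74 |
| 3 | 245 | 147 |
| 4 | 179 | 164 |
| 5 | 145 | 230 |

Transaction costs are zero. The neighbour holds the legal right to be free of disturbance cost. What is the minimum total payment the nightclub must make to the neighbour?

$426

Efficient level: marginal profit ≥ marginal disturbance cost through level 4, so k* = 4.
With the neighbour holding the right, the nightclub must at least compensate total damage at k*: 41 + 74 + 147 + 164 = 426.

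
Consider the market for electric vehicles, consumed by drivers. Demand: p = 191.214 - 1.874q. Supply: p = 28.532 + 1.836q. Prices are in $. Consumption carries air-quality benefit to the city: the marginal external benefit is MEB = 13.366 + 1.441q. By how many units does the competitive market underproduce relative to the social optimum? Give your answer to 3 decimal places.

33.739 units

Market equilibrium (private): 28.532 + 1.836q = 191.214 - 1.874q → q_m = 43.8496.
Social marginal benefit = demand + MEB = 204.580 - 0.433q.
Set SMB = MC: 204.580 - 0.433q = 28.532 + 1.836q → q* = 77.5884.
Gap = |43.8496 − 77.5884| = 33.7388.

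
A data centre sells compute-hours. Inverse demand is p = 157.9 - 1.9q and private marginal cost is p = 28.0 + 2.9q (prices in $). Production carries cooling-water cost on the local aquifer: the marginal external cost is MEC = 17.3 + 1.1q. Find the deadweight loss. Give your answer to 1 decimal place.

DWL = $187.8

Market equilibrium (private): 28.0 + 2.9q = 157.9 - 1.9q → q_m = 27.0625.
Social marginal cost = private MC + MEC = 45.3 + 4.0q.
Set SMC = demand: 45.3 + 4.0q = 157.9 - 1.9q → q* = 19.0847.
The loss is the area between SMC and demand from q* to q_m; with linear curves that's a triangle of height MEC(q_m).
DWL = ½ × 7.9778 × 47.0688 = 187.7527.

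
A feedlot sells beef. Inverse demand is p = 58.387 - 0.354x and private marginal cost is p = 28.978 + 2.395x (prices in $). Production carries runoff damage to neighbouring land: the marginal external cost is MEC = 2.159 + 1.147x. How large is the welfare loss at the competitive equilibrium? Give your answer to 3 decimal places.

Market equilibrium (private): 28.978 + 2.395x = 58.387 - 0.354x → x_m = 10.6981.
Social marginal cost = private MC + MEC = 31.137 + 3.542x.
Set SMC = demand: 31.137 + 3.542x = 58.387 - 0.354x → x* = 6.9944.
Height of the DWL triangle at x_m is SMC(x_m) − demand(x_m) = MEC(x_m) = 14.4297.
DWL = ½ × 3.7037 × 14.4297 = 26.7216.

DWL = $26.722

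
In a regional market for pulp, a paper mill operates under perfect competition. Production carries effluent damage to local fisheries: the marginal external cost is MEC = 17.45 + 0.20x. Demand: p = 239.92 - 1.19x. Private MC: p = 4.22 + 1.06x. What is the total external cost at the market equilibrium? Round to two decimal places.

2925.36

Market equilibrium (private): 4.22 + 1.06x = 239.92 - 1.19x → x_m = 104.7556.
Total external cost = ∫₀^{x_m} (17.45 + 0.20x) dx = 17.45×104.7556 + ½×0.20×104.7556² = 2925.3588.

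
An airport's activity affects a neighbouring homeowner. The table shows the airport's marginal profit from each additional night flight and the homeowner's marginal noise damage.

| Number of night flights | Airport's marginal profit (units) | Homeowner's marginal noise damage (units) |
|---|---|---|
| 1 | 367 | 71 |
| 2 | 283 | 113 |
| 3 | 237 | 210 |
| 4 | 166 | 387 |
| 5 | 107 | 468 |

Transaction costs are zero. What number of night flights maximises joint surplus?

3

Bargaining reaches the level where marginal profit last exceeds marginal noise damage.
That holds through level 3 (237 ≥ 210) but not at 4 (166 < 387).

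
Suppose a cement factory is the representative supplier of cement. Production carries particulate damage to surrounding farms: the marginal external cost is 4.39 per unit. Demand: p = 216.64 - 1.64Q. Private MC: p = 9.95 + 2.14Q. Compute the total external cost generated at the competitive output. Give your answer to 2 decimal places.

240.04

Market equilibrium (private): 9.95 + 2.14Q = 216.64 - 1.64Q → Q_m = 54.6799.
Total external cost = MEC × Q_m = 4.39 × 54.6799 = 240.0448.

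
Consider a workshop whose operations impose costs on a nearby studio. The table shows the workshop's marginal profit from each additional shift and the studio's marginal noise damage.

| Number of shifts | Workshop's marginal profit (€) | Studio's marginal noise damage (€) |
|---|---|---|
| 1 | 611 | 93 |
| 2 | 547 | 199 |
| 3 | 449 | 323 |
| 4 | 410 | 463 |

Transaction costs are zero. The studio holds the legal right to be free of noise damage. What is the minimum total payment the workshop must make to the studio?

€615

Efficient level: marginal profit ≥ marginal noise damage through level 3, so k* = 3.
With the studio holding the right, the workshop must at least compensate total damage at k*: 93 + 199 + 323 = 615.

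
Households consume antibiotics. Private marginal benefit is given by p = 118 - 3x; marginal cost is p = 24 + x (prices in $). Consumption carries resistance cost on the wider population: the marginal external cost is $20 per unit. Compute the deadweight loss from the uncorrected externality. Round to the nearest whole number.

DWL = $50

Market equilibrium (private): 24 + x = 118 - 3x → x_m = 23.5000.
Social marginal benefit = demand − MEC = 98 - 3x.
Set SMB = MC: 98 - 3x = 24 + x → x* = 18.5000.
The loss is the area between SMB and MC from x* to x_m; with linear curves that's a triangle of height MEC(x_m).
DWL = ½ × 5.0000 × 20.0000 = 50.0000.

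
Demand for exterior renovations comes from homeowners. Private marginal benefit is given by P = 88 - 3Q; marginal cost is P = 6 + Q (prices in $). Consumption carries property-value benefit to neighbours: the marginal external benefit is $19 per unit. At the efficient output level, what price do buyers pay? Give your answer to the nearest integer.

P = $12

Social marginal benefit = demand + MEB = 107 - 3Q.
Set SMB = MC: 107 - 3Q = 6 + Q → Q* = 25.2500.
Consumer price on the demand curve at Q*: 88 − 3×25.2500 = 12.2500.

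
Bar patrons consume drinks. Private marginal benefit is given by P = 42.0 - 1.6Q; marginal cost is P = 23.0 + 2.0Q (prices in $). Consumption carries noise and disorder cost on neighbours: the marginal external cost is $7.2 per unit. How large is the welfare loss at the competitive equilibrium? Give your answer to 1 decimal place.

DWL = $7.2

Market equilibrium (private): 23.0 + 2.0Q = 42.0 - 1.6Q → Q_m = 5.2778.
Social marginal benefit = demand − MEC = 34.8 - 1.6Q.
Set SMB = MC: 34.8 - 1.6Q = 23.0 + 2.0Q → Q* = 3.2778.
Height of the DWL triangle at Q_m is MC(Q_m) − SMB(Q_m) = MEC(Q_m) = 7.2000.
DWL = ½ × 2.0000 × 7.2000 = 7.2000.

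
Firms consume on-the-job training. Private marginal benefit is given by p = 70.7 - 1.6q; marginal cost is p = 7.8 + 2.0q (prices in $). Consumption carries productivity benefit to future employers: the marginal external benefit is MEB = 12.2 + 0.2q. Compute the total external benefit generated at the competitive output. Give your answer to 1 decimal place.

Market equilibrium (private): 7.8 + 2.0q = 70.7 - 1.6q → q_m = 17.4722.
Total external benefit = ∫₀^{q_m} (12.2 + 0.2q) dq = 12.2×17.4722 + ½×0.2×17.4722² = 243.6886.

$243.7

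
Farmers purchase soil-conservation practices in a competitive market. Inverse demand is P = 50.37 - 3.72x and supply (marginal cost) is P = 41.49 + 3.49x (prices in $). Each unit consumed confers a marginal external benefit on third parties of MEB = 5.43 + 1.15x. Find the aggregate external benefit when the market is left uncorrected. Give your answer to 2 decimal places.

$7.56

Market equilibrium (private): 41.49 + 3.49x = 50.37 - 3.72x → x_m = 1.2316.
Total external benefit = ∫₀^{x_m} (5.43 + 1.15x) dx = 5.43×1.2316 + ½×1.15×1.2316² = 7.5598.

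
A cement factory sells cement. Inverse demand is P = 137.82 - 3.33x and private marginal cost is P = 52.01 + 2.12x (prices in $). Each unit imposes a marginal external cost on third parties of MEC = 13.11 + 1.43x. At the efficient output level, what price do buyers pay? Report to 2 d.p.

Social marginal cost = private MC + MEC = 65.12 + 3.55x.
Set SMC = demand: 65.12 + 3.55x = 137.82 - 3.33x → x* = 10.5669.
Consumer price on the demand curve at x*: 137.82 − 3.33×10.5669 = 102.6322.

P = $102.63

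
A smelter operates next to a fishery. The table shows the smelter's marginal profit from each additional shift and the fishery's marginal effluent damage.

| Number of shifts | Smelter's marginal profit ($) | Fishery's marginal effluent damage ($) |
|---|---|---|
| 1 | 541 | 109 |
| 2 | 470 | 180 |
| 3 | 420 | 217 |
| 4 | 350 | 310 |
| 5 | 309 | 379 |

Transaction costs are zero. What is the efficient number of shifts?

4

Bargaining reaches the level where marginal profit last exceeds marginal effluent damage.
That holds through level 4 (350 ≥ 310) but not at 5 (309 < 379).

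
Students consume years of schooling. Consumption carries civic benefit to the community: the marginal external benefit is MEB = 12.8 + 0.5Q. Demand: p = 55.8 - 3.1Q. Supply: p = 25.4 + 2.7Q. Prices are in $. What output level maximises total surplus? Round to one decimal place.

Social marginal benefit = demand + MEB = 68.6 - 2.6Q.
Set SMB = MC: 68.6 - 2.6Q = 25.4 + 2.7Q → Q* = 8.1509.

Q* = 8.2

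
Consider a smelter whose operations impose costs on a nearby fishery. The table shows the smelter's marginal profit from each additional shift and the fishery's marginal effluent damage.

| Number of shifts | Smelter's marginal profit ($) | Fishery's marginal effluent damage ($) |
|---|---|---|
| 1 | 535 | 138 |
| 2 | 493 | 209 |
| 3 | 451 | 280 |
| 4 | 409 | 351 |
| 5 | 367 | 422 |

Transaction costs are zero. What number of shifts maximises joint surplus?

Bargaining reaches the level where marginal profit last exceeds marginal effluent damage.
That holds through level 4 (409 ≥ 351) but not at 5 (367 < 422).

4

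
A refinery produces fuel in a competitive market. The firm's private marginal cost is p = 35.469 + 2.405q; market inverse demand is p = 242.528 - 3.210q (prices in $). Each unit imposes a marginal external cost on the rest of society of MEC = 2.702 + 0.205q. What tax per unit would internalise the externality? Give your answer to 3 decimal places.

Social marginal cost = private MC + MEC = 38.171 + 2.610q.
Set SMC = demand: 38.171 + 2.610q = 242.528 - 3.210q → q* = 35.1129.
The Pigouvian tax equals MEC at q*: 2.702 + 0.205×35.1129 = 9.9001.

tax = $9.900 per unit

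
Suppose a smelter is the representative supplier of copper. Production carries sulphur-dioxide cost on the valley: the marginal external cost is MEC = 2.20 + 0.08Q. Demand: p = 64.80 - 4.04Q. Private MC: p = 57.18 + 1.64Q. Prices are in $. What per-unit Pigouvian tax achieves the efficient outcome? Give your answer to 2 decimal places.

tax = $2.28 per unit

Social marginal cost = private MC + MEC = 59.38 + 1.72Q.
Set SMC = demand: 59.38 + 1.72Q = 64.80 - 4.04Q → Q* = 0.9410.
The Pigouvian tax equals MEC at Q*: 2.20 + 0.08×0.9410 = 2.2753.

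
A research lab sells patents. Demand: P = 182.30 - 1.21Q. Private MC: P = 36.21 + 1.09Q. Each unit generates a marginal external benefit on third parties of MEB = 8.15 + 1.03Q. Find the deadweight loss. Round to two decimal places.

Market equilibrium (private): 36.21 + 1.09Q = 182.30 - 1.21Q → Q_m = 63.5174.
Social marginal cost = private MC − MEB = 28.06 + 0.06Q.
Set SMC = demand: 28.06 + 0.06Q = 182.30 - 1.21Q → Q* = 121.4488.
The loss is the area between SMC and demand from Q* to Q_m; with linear curves that's a triangle of height MEB(Q_m).
DWL = ½ × 57.9314 × 73.5729 = 2131.0905.

DWL = 2131.09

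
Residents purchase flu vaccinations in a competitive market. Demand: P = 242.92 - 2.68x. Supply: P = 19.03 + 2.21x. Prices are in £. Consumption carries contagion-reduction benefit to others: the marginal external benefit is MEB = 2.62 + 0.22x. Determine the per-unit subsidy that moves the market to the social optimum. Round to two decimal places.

subsidy = £13.29 per unit

Social marginal benefit = demand + MEB = 245.54 - 2.46x.
Set SMB = MC: 245.54 - 2.46x = 19.03 + 2.21x → x* = 48.5032.
The Pigouvian subsidy equals MEB at x*: 2.62 + 0.22×48.5032 = 13.2907.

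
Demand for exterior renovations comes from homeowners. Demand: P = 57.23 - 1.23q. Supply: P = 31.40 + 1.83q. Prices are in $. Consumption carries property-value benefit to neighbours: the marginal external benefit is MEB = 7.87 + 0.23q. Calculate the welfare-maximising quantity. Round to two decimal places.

Social marginal benefit = demand + MEB = 65.10 - q.
Set SMB = MC: 65.10 - q = 31.40 + 1.83q → q* = 11.9081.

q* = 11.91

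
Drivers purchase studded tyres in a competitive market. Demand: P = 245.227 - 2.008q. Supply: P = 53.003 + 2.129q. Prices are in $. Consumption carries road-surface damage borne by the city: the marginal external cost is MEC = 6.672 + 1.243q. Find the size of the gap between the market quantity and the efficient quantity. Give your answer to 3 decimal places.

Market equilibrium (private): 53.003 + 2.129q = 245.227 - 2.008q → q_m = 46.4646.
Social marginal benefit = demand − MEC = 238.555 - 3.251q.
Set SMB = MC: 238.555 - 3.251q = 53.003 + 2.129q → q* = 34.4892.
Gap = |46.4646 − 34.4892| = 11.9754.

11.975 units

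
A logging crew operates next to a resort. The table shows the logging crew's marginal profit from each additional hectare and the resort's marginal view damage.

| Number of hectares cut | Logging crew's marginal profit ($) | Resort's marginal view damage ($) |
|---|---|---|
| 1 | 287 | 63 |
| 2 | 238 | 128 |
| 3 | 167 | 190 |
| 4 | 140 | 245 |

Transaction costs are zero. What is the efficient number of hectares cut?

Bargaining reaches the level where marginal profit last exceeds marginal view damage.
That holds through level 2 (238 ≥ 128) but not at 3 (167 < 190).

2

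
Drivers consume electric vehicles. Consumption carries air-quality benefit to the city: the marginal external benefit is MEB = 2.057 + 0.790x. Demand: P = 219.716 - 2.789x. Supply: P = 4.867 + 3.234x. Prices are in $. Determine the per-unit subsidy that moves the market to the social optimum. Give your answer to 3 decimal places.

Social marginal benefit = demand + MEB = 221.773 - 1.999x.
Set SMB = MC: 221.773 - 1.999x = 4.867 + 3.234x → x* = 41.4496.
The Pigouvian subsidy equals MEB at x*: 2.057 + 0.790×41.4496 = 34.8022.

subsidy = $34.802 per unit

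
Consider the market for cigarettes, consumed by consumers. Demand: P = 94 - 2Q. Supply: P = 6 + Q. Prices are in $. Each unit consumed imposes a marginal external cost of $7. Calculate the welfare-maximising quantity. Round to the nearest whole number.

Social marginal benefit = demand − MEC = 87 - 2Q.
Set SMB = MC: 87 - 2Q = 6 + Q → Q* = 27.0000.

Q* = 27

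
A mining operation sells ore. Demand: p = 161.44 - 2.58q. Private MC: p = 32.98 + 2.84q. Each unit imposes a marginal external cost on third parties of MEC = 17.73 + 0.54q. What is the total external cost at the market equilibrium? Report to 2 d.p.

Market equilibrium (private): 32.98 + 2.84q = 161.44 - 2.58q → q_m = 23.7011.
Total external cost = ∫₀^{q_m} (17.73 + 0.54q) dq = 17.73×23.7011 + ½×0.54×23.7011² = 571.8909.

571.89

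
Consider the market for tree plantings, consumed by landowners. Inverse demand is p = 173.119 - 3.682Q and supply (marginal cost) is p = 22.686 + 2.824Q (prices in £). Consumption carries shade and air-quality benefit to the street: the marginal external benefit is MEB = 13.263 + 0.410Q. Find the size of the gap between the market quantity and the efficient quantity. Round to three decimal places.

3.731 units

Market equilibrium (private): 22.686 + 2.824Q = 173.119 - 3.682Q → Q_m = 23.1222.
Social marginal benefit = demand + MEB = 186.382 - 3.272Q.
Set SMB = MC: 186.382 - 3.272Q = 22.686 + 2.824Q → Q* = 26.8530.
Gap = |23.1222 − 26.8530| = 3.7308.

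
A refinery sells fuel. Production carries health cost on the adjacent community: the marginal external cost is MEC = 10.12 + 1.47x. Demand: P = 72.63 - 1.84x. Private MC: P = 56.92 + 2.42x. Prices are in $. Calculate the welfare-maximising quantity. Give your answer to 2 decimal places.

x* = 0.98

Social marginal cost = private MC + MEC = 67.04 + 3.89x.
Set SMC = demand: 67.04 + 3.89x = 72.63 - 1.84x → x* = 0.9756.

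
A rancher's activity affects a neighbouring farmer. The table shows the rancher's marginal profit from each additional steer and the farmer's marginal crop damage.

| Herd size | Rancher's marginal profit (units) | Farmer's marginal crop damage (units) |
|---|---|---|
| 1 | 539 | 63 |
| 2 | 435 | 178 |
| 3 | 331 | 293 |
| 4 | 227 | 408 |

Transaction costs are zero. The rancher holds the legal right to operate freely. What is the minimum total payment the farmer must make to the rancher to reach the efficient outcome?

Left alone the rancher would choose level 4 (marginal profit stays positive).
Efficient level: k* = 3 (marginal profit ≥ marginal crop damage through 3).
The farmer must at least cover the rancher's forgone profit from cutting 4→3: 227 = 227.

227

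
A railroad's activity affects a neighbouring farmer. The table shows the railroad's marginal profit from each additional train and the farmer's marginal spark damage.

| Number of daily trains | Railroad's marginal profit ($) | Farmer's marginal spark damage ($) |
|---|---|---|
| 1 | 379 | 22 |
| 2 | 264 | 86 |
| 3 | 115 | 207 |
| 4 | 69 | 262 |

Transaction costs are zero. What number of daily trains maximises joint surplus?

Bargaining reaches the level where marginal profit last exceeds marginal spark damage.
That holds through level 2 (264 ≥ 86) but not at 3 (115 < 207).

2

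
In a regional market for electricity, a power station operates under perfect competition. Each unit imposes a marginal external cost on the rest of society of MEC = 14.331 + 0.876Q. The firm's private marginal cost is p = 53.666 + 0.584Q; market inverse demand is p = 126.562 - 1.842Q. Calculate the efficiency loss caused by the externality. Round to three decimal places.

DWL = 250.251

Market equilibrium (private): 53.666 + 0.584Q = 126.562 - 1.842Q → Q_m = 30.0478.
Social marginal cost = private MC + MEC = 67.997 + 1.460Q.
Set SMC = demand: 67.997 + 1.460Q = 126.562 - 1.842Q → Q* = 17.7362.
The welfare-loss triangle has base |Q_m − Q*| and height MEC(Q_m) (the vertical gap between SMC and demand is zero at Q* and MEC at Q_m).
DWL = ½ × 12.3116 × 40.6529 = 250.2511.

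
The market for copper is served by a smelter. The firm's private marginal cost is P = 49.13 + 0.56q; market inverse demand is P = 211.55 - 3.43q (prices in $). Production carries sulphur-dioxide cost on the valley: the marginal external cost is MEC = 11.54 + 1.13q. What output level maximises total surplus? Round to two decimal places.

q* = 29.47

Social marginal cost = private MC + MEC = 60.67 + 1.69q.
Set SMC = demand: 60.67 + 1.69q = 211.55 - 3.43q → q* = 29.4688.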